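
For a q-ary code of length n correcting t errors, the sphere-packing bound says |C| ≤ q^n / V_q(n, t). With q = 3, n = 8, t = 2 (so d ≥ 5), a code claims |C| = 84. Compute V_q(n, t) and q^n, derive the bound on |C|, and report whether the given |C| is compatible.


V_q(n, t) = 129, q^n = 6561, Hamming bound = 50, |C| = 84 > bound (violated).

Step 1: Compute V_q(n, t) = Σ_{j=0}^2 C(n, j) (q−1)^j.
  j = 0: C(8,0)·(2)^0 = 1·1 = 1.
  j = 1: C(8,1)·(2)^1 = 8·2 = 16.
  j = 2: C(8,2)·(2)^2 = 28·4 = 112.
  V_q(n, t) = 1 + 16 + 112 = 129.
Step 2: q^n = 3^8 = 6561.
Step 3: Hamming bound ⌊q^n / V_q(n,t)⌋ = ⌊6561/129⌋ = 50.
Step 4: Compare |C| = 84 to 50: violated.
The claimed |C| lies above the Hamming bound, so no 3-ary code of length 8 with d ≥ 5 can have 84 codewords.


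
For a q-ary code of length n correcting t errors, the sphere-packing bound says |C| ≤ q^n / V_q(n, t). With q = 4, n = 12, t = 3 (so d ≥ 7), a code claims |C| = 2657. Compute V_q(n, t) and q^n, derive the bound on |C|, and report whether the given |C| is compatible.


V_q(n, t) = 6571, q^n = 16777216, Hamming bound = 2553, |C| = 2657 > bound (violated).

Step 1: Compute V_q(n, t) = Σ_{j=0}^3 C(n, j) (q−1)^j.
  j = 0: C(12,0)·(3)^0 = 1·1 = 1.
  j = 1: C(12,1)·(3)^1 = 12·3 = 36.
  j = 2: C(12,2)·(3)^2 = 66·9 = 594.
  j = 3: C(12,3)·(3)^3 = 220·27 = 5940.
  V_q(n, t) = 1 + 36 + 594 + 5940 = 6571.
Step 2: q^n = 4^12 = 16777216.
Step 3: Hamming bound ⌊q^n / V_q(n,t)⌋ = ⌊16777216/6571⌋ = 2553.
Step 4: Compare |C| = 2657 to 2553: violated.
The claimed |C| lies above the Hamming bound, so no 4-ary code of length 12 with d ≥ 7 can have 2657 codewords.


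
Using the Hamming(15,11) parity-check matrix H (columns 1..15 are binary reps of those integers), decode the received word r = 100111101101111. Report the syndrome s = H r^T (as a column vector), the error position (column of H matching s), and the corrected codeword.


s = (0, 0, 1, 0)^T, error position = 2, corrected codeword c = 110111101101111

Compute s = H r^T mod 2 one row at a time:
  s_1 = 0 + 1 + 1 + 0 + 1 + 1 + 1 + 1 = 6 ≡ 0 (mod 2).
  s_2 = 1 + 1 + 1 + 1 + 1 + 1 + 1 + 1 = 8 ≡ 0 (mod 2).
  s_3 = 0 + 0 + 1 + 1 + 1 + 0 + 1 + 1 = 5 ≡ 1 (mod 2).
  s_4 = 1 + 0 + 1 + 1 + 1 + 0 + 1 + 1 = 6 ≡ 0 (mod 2).
s = (0, 0, 1, 0)^T — this equals column 2 of H (binary 0010), so error is at position 2.
Correct: flip bit 2 of r = 100111101101111 to get c = 110111101101111.


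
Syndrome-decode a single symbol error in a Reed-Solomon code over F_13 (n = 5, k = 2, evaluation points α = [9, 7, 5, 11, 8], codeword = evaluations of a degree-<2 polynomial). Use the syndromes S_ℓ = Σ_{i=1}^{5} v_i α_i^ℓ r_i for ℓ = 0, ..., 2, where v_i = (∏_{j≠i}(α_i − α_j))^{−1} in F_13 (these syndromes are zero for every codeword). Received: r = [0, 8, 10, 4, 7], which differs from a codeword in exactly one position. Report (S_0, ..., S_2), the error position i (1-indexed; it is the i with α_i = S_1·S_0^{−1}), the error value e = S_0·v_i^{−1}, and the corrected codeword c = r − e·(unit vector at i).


S = (2, 5, 6), error at position 1, error magnitude e = 7, c = [6, 8, 10, 4, 7].

Step 1: column multipliers v_i = (∏_{j≠i}(α_i − α_j))^{−1} mod 13.
  i = 1 (α = 9): (9−7)(9−5)(9−11)(9−8) = 2·4·(−2)·1 = −16 ≡ 10, so v_1 = 10^{−1} = 4 (mod 13).
  i = 2 (α = 7): (7−9)(7−5)(7−11)(7−8) = (−2)·2·(−4)·(−1) = −16 ≡ 10, so v_2 = 10^{−1} = 4 (mod 13).
  i = 3 (α = 5): (5−9)(5−7)(5−11)(5−8) = (−4)·(−2)·(−6)·(−3) = 144 ≡ 1, so v_3 = 1^{−1} = 1 (mod 13).
  i = 4 (α = 11): (11−9)(11−7)(11−5)(11−8) = 2·4·6·3 = 144 ≡ 1, so v_4 = 1^{−1} = 1 (mod 13).
  i = 5 (α = 8): (8−9)(8−7)(8−5)(8−11) = (−1)·1·3·(−3) = 9 ≡ 9, so v_5 = 9^{−1} = 3 (mod 13).
  v = [4, 4, 1, 1, 3].
Step 2: syndromes of r = [0, 8, 10, 4, 7] (all sums mod 13).
  S_0 = Σ v_i r_i = 4·0 + 4·8 + 1·10 + 1·4 + 3·7 = 67 ≡ 2.
  S_1 = Σ v_i α_i r_i = 4·9·0 + 4·7·8 + 1·5·10 + 1·11·4 + 3·8·7 = 486 ≡ 5.
  α_i^2 mod 13 = [3, 10, 12, 4, 12].
  S_2 = Σ v_i α_i^2 r_i = 4·3·0 + 4·10·8 + 1·12·10 + 1·4·4 + 3·12·7 = 708 ≡ 6.
  S = (2, 5, 6) ≠ 0, so r is not a codeword (an error is present).
Step 3: locate the error. For a single error e at position i, S_ℓ = v_i·e·α_i^ℓ, so α_err = S_1/S_0.
  S_0^{−1} = 2^{−1} = 7 (mod 13), so α_err = 5·7 = 35 ≡ 9 = α_1. Error position i = 1.
  Consistency check: S_2/S_1 = 6·8 = 48 ≡ 9 = α_err ✓ (single-error assumption holds).
Step 4: error magnitude e = S_0/v_1 = S_0·∏_{j≠1}(α_1 − α_j) = 2·10 = 20 ≡ 7 (mod 13).
Step 5: correct position 1: c_1 = r_1 − e = 0 − 7 ≡ 6 (mod 13). Hence c = [6, 8, 10, 4, 7].
  Check: interpolating c through the α_i gives m(x) = 2 + 12·x (degree < 2) with m(α_i) = c_i for every i, so c is indeed a codeword.


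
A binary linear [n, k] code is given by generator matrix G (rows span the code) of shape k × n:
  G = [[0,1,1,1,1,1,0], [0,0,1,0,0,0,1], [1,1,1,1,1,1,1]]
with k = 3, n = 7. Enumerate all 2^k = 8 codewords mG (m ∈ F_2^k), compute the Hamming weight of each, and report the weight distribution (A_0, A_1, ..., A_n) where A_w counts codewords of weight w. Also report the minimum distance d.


Weight distribution: A_0 = 1, A_2 = 3, A_5 = 3, A_7 = 1. Minimum distance d = 2.

Enumerate all 2^3 = 8 messages m ∈ F_2^3.
For each, compute codeword c = mG in F_2^7, then tally its weight.
  m = 000 → c = 0000000, weight = 0.
  m = 100 → c = 0111110, weight = 5.
  m = 010 → c = 0010001, weight = 2.
  m = 110 → c = 0101111, weight = 5.
  m = 001 → c = 1111111, weight = 7.
  m = 101 → c = 1000001, weight = 2.
  m = 011 → c = 1101110, weight = 5.
  m = 111 → c = 1010000, weight = 2.
Tally weights:
  weight 0: 1 codewords.
  weight 2: 3 codewords.
  weight 5: 3 codewords.
  weight 7: 1 codewords.
Minimum distance d = smallest w > 0 with A_w > 0 = 2.
Sanity: Σ A_w = 8 = 2^3 = 8 ✓.


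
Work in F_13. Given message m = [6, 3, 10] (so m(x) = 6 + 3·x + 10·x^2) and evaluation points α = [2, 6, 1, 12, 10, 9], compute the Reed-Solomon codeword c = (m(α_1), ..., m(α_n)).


c = [0, 7, 6, 0, 9, 11]

Message polynomial: m(x) = 6 + 3·x + 10·x^2 (mod 13).
For each evaluation point α_i, compute m(α_i) mod 13:
  α_1 = 2: Horner steps 10 → 10 → 0, so m(2) = 0.
  α_2 = 6: Horner steps 10 → 11 → 7, so m(6) = 7.
  α_3 = 1: Horner steps 10 → 0 → 6, so m(1) = 6.
  α_4 = 12: Horner steps 10 → 6 → 0, so m(12) = 0.
  α_5 = 10: Horner steps 10 → 12 → 9, so m(10) = 9.
  α_6 = 9: Horner steps 10 → 2 → 11, so m(9) = 11.
Codeword c = [0, 7, 6, 0, 9, 11] ∈ F_13^6.


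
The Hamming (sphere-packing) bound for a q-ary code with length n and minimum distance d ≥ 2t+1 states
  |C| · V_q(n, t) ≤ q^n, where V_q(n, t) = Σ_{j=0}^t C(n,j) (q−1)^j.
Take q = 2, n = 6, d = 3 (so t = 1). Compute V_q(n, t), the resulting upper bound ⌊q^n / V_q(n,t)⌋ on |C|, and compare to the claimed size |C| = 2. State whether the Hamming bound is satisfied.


V_q(n, t) = 7, q^n = 64, Hamming bound = 9, |C| = 2 ≤ bound (satisfied).

Step 1: Compute V_q(n, t) = Σ_{j=0}^1 C(n, j) (q−1)^j.
  j = 0: C(6,0)·(1)^0 = 1·1 = 1.
  j = 1: C(6,1)·(1)^1 = 6·1 = 6.
  V_q(n, t) = 1 + 6 = 7.
Step 2: q^n = 2^6 = 64.
Step 3: Hamming bound ⌊q^n / V_q(n,t)⌋ = ⌊64/7⌋ = 9.
Step 4: Compare |C| = 2 to 9: satisfied.
The claimed |C| lies below the Hamming bound.


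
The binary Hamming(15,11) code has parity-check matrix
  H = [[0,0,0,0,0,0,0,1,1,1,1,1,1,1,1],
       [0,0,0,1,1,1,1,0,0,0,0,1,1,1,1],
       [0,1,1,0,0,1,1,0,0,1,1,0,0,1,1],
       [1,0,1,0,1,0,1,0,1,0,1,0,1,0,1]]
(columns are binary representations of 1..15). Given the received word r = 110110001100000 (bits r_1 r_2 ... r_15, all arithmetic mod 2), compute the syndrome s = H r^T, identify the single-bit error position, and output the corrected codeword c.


s = (0, 0, 0, 1)^T, error position = 1, corrected codeword c = 010110001100000

Compute s = H r^T mod 2 one row at a time:
  s_1 = 0 + 1 + 1 + 0 + 0 + 0 + 0 + 0 = 2 ≡ 0 (mod 2).
  s_2 = 1 + 1 + 0 + 0 + 0 + 0 + 0 + 0 = 2 ≡ 0 (mod 2).
  s_3 = 1 + 0 + 0 + 0 + 1 + 0 + 0 + 0 = 2 ≡ 0 (mod 2).
  s_4 = 1 + 0 + 1 + 0 + 1 + 0 + 0 + 0 = 3 ≡ 1 (mod 2).
s = (0, 0, 0, 1)^T — this equals column 1 of H (binary 0001), so error is at position 1.
Correct: flip bit 1 of r = 110110001100000 to get c = 010110001100000.


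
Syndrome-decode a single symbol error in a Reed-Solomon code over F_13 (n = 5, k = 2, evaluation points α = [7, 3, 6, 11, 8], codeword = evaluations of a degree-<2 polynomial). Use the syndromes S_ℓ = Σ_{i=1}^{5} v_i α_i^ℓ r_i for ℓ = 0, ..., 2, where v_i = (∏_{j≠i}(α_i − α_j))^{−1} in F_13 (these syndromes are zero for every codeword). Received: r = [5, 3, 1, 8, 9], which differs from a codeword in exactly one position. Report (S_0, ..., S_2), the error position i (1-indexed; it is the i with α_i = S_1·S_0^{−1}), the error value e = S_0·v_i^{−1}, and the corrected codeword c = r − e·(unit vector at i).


S = (12, 10, 4), error at position 2, error magnitude e = 1, c = [5, 2, 1, 8, 9].

Step 1: column multipliers v_i = (∏_{j≠i}(α_i − α_j))^{−1} mod 13.
  i = 1 (α = 7): (7−3)(7−6)(7−11)(7−8) = 4·1·(−4)·(−1) = 16 ≡ 3, so v_1 = 3^{−1} = 9 (mod 13).
  i = 2 (α = 3): (3−7)(3−6)(3−11)(3−8) = (−4)·(−3)·(−8)·(−5) = 480 ≡ 12, so v_2 = 12^{−1} = 12 (mod 13).
  i = 3 (α = 6): (6−7)(6−3)(6−11)(6−8) = (−1)·3·(−5)·(−2) = −30 ≡ 9, so v_3 = 9^{−1} = 3 (mod 13).
  i = 4 (α = 11): (11−7)(11−3)(11−6)(11−8) = 4·8·5·3 = 480 ≡ 12, so v_4 = 12^{−1} = 12 (mod 13).
  i = 5 (α = 8): (8−7)(8−3)(8−6)(8−11) = 1·5·2·(−3) = −30 ≡ 9, so v_5 = 9^{−1} = 3 (mod 13).
  v = [9, 12, 3, 12, 3].
Step 2: syndromes of r = [5, 3, 1, 8, 9] (all sums mod 13).
  S_0 = Σ v_i r_i = 9·5 + 12·3 + 3·1 + 12·8 + 3·9 = 207 ≡ 12.
  S_1 = Σ v_i α_i r_i = 9·7·5 + 12·3·3 + 3·6·1 + 12·11·8 + 3·8·9 = 1713 ≡ 10.
  α_i^2 mod 13 = [10, 9, 10, 4, 12].
  S_2 = Σ v_i α_i^2 r_i = 9·10·5 + 12·9·3 + 3·10·1 + 12·4·8 + 3·12·9 = 1512 ≡ 4.
  S = (12, 10, 4) ≠ 0, so r is not a codeword (an error is present).
Step 3: locate the error. For a single error e at position i, S_ℓ = v_i·e·α_i^ℓ, so α_err = S_1/S_0.
  S_0^{−1} = 12^{−1} = 12 (mod 13), so α_err = 10·12 = 120 ≡ 3 = α_2. Error position i = 2.
  Consistency check: S_2/S_1 = 4·4 = 16 ≡ 3 = α_err ✓ (single-error assumption holds).
Step 4: error magnitude e = S_0/v_2 = S_0·∏_{j≠2}(α_2 − α_j) = 12·12 = 144 ≡ 1 (mod 13).
Step 5: correct position 2: c_2 = r_2 − e = 3 − 1 ≡ 2 (mod 13). Hence c = [5, 2, 1, 8, 9].
  Check: interpolating c through the α_i gives m(x) = 3 + 4·x (degree < 2) with m(α_i) = c_i for every i, so c is indeed a codeword.


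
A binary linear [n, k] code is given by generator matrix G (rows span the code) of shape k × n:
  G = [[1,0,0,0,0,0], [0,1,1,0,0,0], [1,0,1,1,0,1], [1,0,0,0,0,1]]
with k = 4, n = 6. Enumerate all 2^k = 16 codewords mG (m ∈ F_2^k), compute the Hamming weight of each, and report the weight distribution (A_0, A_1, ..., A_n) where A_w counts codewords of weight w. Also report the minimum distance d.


Weight distribution: A_0 = 1, A_1 = 2, A_2 = 4, A_3 = 6, A_4 = 3. Minimum distance d = 1.

Enumerate all 2^4 = 16 messages m ∈ F_2^4.
For each, compute codeword c = mG in F_2^6, then tally its weight.
  m = 0000 → c = 000000, weight = 0.
  m = 1000 → c = 100000, weight = 1.
  m = 0100 → c = 011000, weight = 2.
  m = 1100 → c = 111000, weight = 3.
  m = 0010 → c = 101101, weight = 4.
  m = 1010 → c = 001101, weight = 3.
  m = 0110 → c = 110101, weight = 4.
  m = 1110 → c = 010101, weight = 3.
  m = 0001 → c = 100001, weight = 2.
  m = 1001 → c = 000001, weight = 1.
  m = 0101 → c = 111001, weight = 4.
  m = 1101 → c = 011001, weight = 3.
  m = 0011 → c = 001100, weight = 2.
  m = 1011 → c = 101100, weight = 3.
  m = 0111 → c = 010100, weight = 2.
  m = 1111 → c = 110100, weight = 3.
Tally weights:
  weight 0: 1 codewords.
  weight 1: 2 codewords.
  weight 2: 4 codewords.
  weight 3: 6 codewords.
  weight 4: 3 codewords.
Minimum distance d = smallest w > 0 with A_w > 0 = 1.
Sanity: Σ A_w = 16 = 2^4 = 16 ✓.


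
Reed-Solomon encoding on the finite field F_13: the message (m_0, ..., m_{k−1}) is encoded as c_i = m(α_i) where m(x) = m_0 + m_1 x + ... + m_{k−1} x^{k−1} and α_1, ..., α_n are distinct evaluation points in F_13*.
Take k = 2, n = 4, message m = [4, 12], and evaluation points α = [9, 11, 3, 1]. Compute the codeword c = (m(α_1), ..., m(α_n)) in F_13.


c = [8, 6, 1, 3]

Message polynomial: m(x) = 4 + 12·x (mod 13).
For each evaluation point α_i, compute m(α_i) mod 13:
  α_1 = 9: Horner steps 12 → 8, so m(9) = 8.
  α_2 = 11: Horner steps 12 → 6, so m(11) = 6.
  α_3 = 3: Horner steps 12 → 1, so m(3) = 1.
  α_4 = 1: Horner steps 12 → 3, so m(1) = 3.
Codeword c = [8, 6, 1, 3] ∈ F_13^4.


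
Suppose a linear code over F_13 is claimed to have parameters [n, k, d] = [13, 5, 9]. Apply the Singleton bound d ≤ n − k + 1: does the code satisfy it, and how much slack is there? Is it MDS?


Singleton RHS = n − k + 1 = 9, slack = 0, bound satisfied, MDS.

Singleton bound: d ≤ n − k + 1.
Here n = 13, k = 5, so n − k + 1 = 9.
Given d = 9, check d ≤ 9: YES.
Slack = (n − k + 1) − d = 0.
The code is MDS (slack = 0).
Description: the claimed parameters are [13, 5, 9]_13; such a code would be MDS (meets Singleton bound).


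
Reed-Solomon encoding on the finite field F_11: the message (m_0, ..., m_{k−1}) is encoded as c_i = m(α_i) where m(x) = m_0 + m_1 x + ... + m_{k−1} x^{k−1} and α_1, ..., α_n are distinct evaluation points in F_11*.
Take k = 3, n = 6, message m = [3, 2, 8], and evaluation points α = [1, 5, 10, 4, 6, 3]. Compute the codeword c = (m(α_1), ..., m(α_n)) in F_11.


c = [2, 4, 9, 7, 6, 4]

Message polynomial: m(x) = 3 + 2·x + 8·x^2 (mod 11).
For each evaluation point α_i, compute m(α_i) mod 11:
  α_1 = 1: Horner steps 8 → 10 → 2, so m(1) = 2.
  α_2 = 5: Horner steps 8 → 9 → 4, so m(5) = 4.
  α_3 = 10: Horner steps 8 → 5 → 9, so m(10) = 9.
  α_4 = 4: Horner steps 8 → 1 → 7, so m(4) = 7.
  α_5 = 6: Horner steps 8 → 6 → 6, so m(6) = 6.
  α_6 = 3: Horner steps 8 → 4 → 4, so m(3) = 4.
Codeword c = [2, 4, 9, 7, 6, 4] ∈ F_11^6.


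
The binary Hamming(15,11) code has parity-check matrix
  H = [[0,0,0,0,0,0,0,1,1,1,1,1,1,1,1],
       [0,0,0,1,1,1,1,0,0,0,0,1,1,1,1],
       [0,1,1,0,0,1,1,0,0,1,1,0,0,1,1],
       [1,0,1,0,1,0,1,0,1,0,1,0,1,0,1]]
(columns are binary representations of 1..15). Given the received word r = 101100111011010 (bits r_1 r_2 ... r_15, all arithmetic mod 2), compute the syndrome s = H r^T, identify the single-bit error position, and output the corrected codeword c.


s = (1, 0, 0, 1)^T, error position = 9, corrected codeword c = 101100110011010

Compute s = H r^T mod 2 one row at a time:
  s_1 = 1 + 1 + 0 + 1 + 1 + 0 + 1 + 0 = 5 ≡ 1 (mod 2).
  s_2 = 1 + 0 + 0 + 1 + 1 + 0 + 1 + 0 = 4 ≡ 0 (mod 2).
  s_3 = 0 + 1 + 0 + 1 + 0 + 1 + 1 + 0 = 4 ≡ 0 (mod 2).
  s_4 = 1 + 1 + 0 + 1 + 1 + 1 + 0 + 0 = 5 ≡ 1 (mod 2).
s = (1, 0, 0, 1)^T — this equals column 9 of H (binary 1001), so error is at position 9.
Correct: flip bit 9 of r = 101100111011010 to get c = 101100110011010.


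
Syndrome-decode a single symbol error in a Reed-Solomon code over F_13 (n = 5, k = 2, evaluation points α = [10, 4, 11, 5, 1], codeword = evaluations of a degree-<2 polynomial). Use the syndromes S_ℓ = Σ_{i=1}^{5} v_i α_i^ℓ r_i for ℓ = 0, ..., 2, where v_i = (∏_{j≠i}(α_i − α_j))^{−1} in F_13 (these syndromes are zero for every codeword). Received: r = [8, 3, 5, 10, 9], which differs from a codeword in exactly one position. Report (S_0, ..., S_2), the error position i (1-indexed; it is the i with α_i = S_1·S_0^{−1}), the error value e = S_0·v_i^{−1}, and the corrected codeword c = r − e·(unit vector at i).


S = (4, 3, 12), error at position 2, error magnitude e = 3, c = [8, 0, 5, 10, 9].

Step 1: column multipliers v_i = (∏_{j≠i}(α_i − α_j))^{−1} mod 13.
  i = 1 (α = 10): (10−4)(10−11)(10−5)(10−1) = 6·(−1)·5·9 = −270 ≡ 3, so v_1 = 3^{−1} = 9 (mod 13).
  i = 2 (α = 4): (4−10)(4−11)(4−5)(4−1) = (−6)·(−7)·(−1)·3 = −126 ≡ 4, so v_2 = 4^{−1} = 10 (mod 13).
  i = 3 (α = 11): (11−10)(11−4)(11−5)(11−1) = 1·7·6·10 = 420 ≡ 4, so v_3 = 4^{−1} = 10 (mod 13).
  i = 4 (α = 5): (5−10)(5−4)(5−11)(5−1) = (−5)·1·(−6)·4 = 120 ≡ 3, so v_4 = 3^{−1} = 9 (mod 13).
  i = 5 (α = 1): (1−10)(1−4)(1−11)(1−5) = (−9)·(−3)·(−10)·(−4) = 1080 ≡ 1, so v_5 = 1^{−1} = 1 (mod 13).
  v = [9, 10, 10, 9, 1].
Step 2: syndromes of r = [8, 3, 5, 10, 9] (all sums mod 13).
  S_0 = Σ v_i r_i = 9·8 + 10·3 + 10·5 + 9·10 + 1·9 = 251 ≡ 4.
  S_1 = Σ v_i α_i r_i = 9·10·8 + 10·4·3 + 10·11·5 + 9·5·10 + 1·1·9 = 1849 ≡ 3.
  α_i^2 mod 13 = [9, 3, 4, 12, 1].
  S_2 = Σ v_i α_i^2 r_i = 9·9·8 + 10·3·3 + 10·4·5 + 9·12·10 + 1·1·9 = 2027 ≡ 12.
  S = (4, 3, 12) ≠ 0, so r is not a codeword (an error is present).
Step 3: locate the error. For a single error e at position i, S_ℓ = v_i·e·α_i^ℓ, so α_err = S_1/S_0.
  S_0^{−1} = 4^{−1} = 10 (mod 13), so α_err = 3·10 = 30 ≡ 4 = α_2. Error position i = 2.
  Consistency check: S_2/S_1 = 12·9 = 108 ≡ 4 = α_err ✓ (single-error assumption holds).
Step 4: error magnitude e = S_0/v_2 = S_0·∏_{j≠2}(α_2 − α_j) = 4·4 = 16 ≡ 3 (mod 13).
Step 5: correct position 2: c_2 = r_2 − e = 3 − 3 ≡ 0 (mod 13). Hence c = [8, 0, 5, 10, 9].
  Check: interpolating c through the α_i gives m(x) = 12 + 10·x (degree < 2) with m(α_i) = c_i for every i, so c is indeed a codeword.


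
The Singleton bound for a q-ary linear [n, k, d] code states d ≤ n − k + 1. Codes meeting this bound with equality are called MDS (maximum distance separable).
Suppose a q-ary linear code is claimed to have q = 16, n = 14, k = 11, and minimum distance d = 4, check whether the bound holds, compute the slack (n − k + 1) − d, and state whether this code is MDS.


Singleton RHS = n − k + 1 = 4, slack = 0, bound satisfied, MDS.

Singleton bound: d ≤ n − k + 1.
Here n = 14, k = 11, so n − k + 1 = 4.
Given d = 4, check d ≤ 4: YES.
Slack = (n − k + 1) − d = 0.
The code is MDS (slack = 0).
Description: the claimed parameters are [14, 11, 4]_16; such a code would be MDS (meets Singleton bound).


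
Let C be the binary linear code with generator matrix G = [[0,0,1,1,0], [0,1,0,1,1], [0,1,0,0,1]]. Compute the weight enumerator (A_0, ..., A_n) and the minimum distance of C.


Weight distribution: A_0 = 1, A_1 = 2, A_2 = 2, A_3 = 2, A_4 = 1. Minimum distance d = 1.

Enumerate all 2^3 = 8 messages m ∈ F_2^3.
For each, compute codeword c = mG in F_2^5, then tally its weight.
  m = 000 → c = 00000, weight = 0.
  m = 100 → c = 00110, weight = 2.
  m = 010 → c = 01011, weight = 3.
  m = 110 → c = 01101, weight = 3.
  m = 001 → c = 01001, weight = 2.
  m = 101 → c = 01111, weight = 4.
  m = 011 → c = 00010, weight = 1.
  m = 111 → c = 00100, weight = 1.
Tally weights:
  weight 0: 1 codewords.
  weight 1: 2 codewords.
  weight 2: 2 codewords.
  weight 3: 2 codewords.
  weight 4: 1 codewords.
Minimum distance d = smallest w > 0 with A_w > 0 = 1.
Sanity: Σ A_w = 8 = 2^3 = 8 ✓.


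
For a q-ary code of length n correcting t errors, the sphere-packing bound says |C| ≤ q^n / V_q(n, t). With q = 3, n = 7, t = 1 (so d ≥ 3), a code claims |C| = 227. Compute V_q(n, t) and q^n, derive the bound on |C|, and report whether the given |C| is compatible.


V_q(n, t) = 15, q^n = 2187, Hamming bound = 145, |C| = 227 > bound (violated).

Step 1: Compute V_q(n, t) = Σ_{j=0}^1 C(n, j) (q−1)^j.
  j = 0: C(7,0)·(2)^0 = 1·1 = 1.
  j = 1: C(7,1)·(2)^1 = 7·2 = 14.
  V_q(n, t) = 1 + 14 = 15.
Step 2: q^n = 3^7 = 2187.
Step 3: Hamming bound ⌊q^n / V_q(n,t)⌋ = ⌊2187/15⌋ = 145.
Step 4: Compare |C| = 227 to 145: violated.
The claimed |C| lies above the Hamming bound, so no 3-ary code of length 7 with d ≥ 3 can have 227 codewords.


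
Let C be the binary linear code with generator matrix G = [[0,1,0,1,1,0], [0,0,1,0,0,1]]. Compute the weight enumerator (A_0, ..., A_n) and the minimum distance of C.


Weight distribution: A_0 = 1, A_2 = 1, A_3 = 1, A_5 = 1. Minimum distance d = 2.

Enumerate all 2^2 = 4 messages m ∈ F_2^2.
For each, compute codeword c = mG in F_2^6, then tally its weight.
  m = 00 → c = 000000, weight = 0.
  m = 10 → c = 010110, weight = 3.
  m = 01 → c = 001001, weight = 2.
  m = 11 → c = 011111, weight = 5.
Tally weights:
  weight 0: 1 codewords.
  weight 2: 1 codewords.
  weight 3: 1 codewords.
  weight 5: 1 codewords.
Minimum distance d = smallest w > 0 with A_w > 0 = 2.
Sanity: Σ A_w = 4 = 2^2 = 4 ✓.


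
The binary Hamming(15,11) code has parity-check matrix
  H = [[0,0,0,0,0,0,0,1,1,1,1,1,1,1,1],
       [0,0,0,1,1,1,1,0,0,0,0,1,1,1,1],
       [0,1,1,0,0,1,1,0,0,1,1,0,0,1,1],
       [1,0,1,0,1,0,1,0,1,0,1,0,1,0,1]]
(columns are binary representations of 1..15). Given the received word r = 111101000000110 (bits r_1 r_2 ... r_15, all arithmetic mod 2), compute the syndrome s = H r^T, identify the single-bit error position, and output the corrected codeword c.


s = (0, 0, 0, 1)^T, error position = 1, corrected codeword c = 011101000000110

Compute s = H r^T mod 2 one row at a time:
  s_1 = 0 + 0 + 0 + 0 + 0 + 1 + 1 + 0 = 2 ≡ 0 (mod 2).
  s_2 = 1 + 0 + 1 + 0 + 0 + 1 + 1 + 0 = 4 ≡ 0 (mod 2).
  s_3 = 1 + 1 + 1 + 0 + 0 + 0 + 1 + 0 = 4 ≡ 0 (mod 2).
  s_4 = 1 + 1 + 0 + 0 + 0 + 0 + 1 + 0 = 3 ≡ 1 (mod 2).
s = (0, 0, 0, 1)^T — this equals column 1 of H (binary 0001), so error is at position 1.
Correct: flip bit 1 of r = 111101000000110 to get c = 011101000000110.


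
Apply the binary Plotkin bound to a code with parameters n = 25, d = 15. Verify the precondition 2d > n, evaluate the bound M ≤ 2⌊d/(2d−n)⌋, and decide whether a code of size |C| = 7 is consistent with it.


Plotkin bound M ≤ 6; given |C| = 7 > bound (violated).

Check applicability: 2d = 30, n = 25.
2d − n = 5 > 0, so Plotkin applies.
Compute d/(2d−n) = 15/5 ≈ 3.0000.
⌊d/(2d−n)⌋ = 3.
Plotkin bound: M ≤ 2·3 = 6.
Given |C| = 7, check: VIOLATED.
This |C| is above the Plotkin bound, so no binary code with n = 25, d = 15 and 7 codewords exists.


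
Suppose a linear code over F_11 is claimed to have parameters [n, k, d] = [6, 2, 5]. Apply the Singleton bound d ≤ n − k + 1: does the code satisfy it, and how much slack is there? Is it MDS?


Singleton RHS = n − k + 1 = 5, slack = 0, bound satisfied, MDS.

Singleton bound: d ≤ n − k + 1.
Here n = 6, k = 2, so n − k + 1 = 5.
Given d = 5, check d ≤ 5: YES.
Slack = (n − k + 1) − d = 0.
The code is MDS (slack = 0).
Description: the claimed parameters are [6, 2, 5]_11; such a code would be MDS (meets Singleton bound).


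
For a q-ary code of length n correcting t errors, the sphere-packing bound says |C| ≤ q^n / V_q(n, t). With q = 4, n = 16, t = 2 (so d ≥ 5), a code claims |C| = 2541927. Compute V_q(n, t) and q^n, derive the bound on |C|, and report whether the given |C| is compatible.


V_q(n, t) = 1129, q^n = 4294967296, Hamming bound = 3804222, |C| = 2541927 ≤ bound (satisfied).

Step 1: Compute V_q(n, t) = Σ_{j=0}^2 C(n, j) (q−1)^j.
  j = 0: C(16,0)·(3)^0 = 1·1 = 1.
  j = 1: C(16,1)·(3)^1 = 16·3 = 48.
  j = 2: C(16,2)·(3)^2 = 120·9 = 1080.
  V_q(n, t) = 1 + 48 + 1080 = 1129.
Step 2: q^n = 4^16 = 4294967296.
Step 3: Hamming bound ⌊q^n / V_q(n,t)⌋ = ⌊4294967296/1129⌋ = 3804222.
Step 4: Compare |C| = 2541927 to 3804222: satisfied.
The claimed |C| lies below the Hamming bound.


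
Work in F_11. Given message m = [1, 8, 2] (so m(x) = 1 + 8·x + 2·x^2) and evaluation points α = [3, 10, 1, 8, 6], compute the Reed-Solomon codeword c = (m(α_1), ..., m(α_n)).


c = [10, 6, 0, 6, 0]

Message polynomial: m(x) = 1 + 8·x + 2·x^2 (mod 11).
For each evaluation point α_i, compute m(α_i) mod 11:
  α_1 = 3: Horner steps 2 → 3 → 10, so m(3) = 10.
  α_2 = 10: Horner steps 2 → 6 → 6, so m(10) = 6.
  α_3 = 1: Horner steps 2 → 10 → 0, so m(1) = 0.
  α_4 = 8: Horner steps 2 → 2 → 6, so m(8) = 6.
  α_5 = 6: Horner steps 2 → 9 → 0, so m(6) = 0.
Codeword c = [10, 6, 0, 6, 0] ∈ F_11^5.


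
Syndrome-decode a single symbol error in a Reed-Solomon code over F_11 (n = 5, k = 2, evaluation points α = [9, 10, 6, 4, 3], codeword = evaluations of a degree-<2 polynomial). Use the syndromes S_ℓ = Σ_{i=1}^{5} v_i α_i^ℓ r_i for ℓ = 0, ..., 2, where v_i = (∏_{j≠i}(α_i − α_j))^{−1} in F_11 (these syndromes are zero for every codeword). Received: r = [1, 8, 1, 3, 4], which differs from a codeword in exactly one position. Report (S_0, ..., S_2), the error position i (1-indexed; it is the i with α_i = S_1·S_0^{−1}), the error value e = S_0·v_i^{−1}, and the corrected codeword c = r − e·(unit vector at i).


S = (4, 3, 5), error at position 1, error magnitude e = 3, c = [9, 8, 1, 3, 4].

Step 1: column multipliers v_i = (∏_{j≠i}(α_i − α_j))^{−1} mod 11.
  i = 1 (α = 9): (9−10)(9−6)(9−4)(9−3) = (−1)·3·5·6 = −90 ≡ 9, so v_1 = 9^{−1} = 5 (mod 11).
  i = 2 (α = 10): (10−9)(10−6)(10−4)(10−3) = 1·4·6·7 = 168 ≡ 3, so v_2 = 3^{−1} = 4 (mod 11).
  i = 3 (α = 6): (6−9)(6−10)(6−4)(6−3) = (−3)·(−4)·2·3 = 72 ≡ 6, so v_3 = 6^{−1} = 2 (mod 11).
  i = 4 (α = 4): (4−9)(4−10)(4−6)(4−3) = (−5)·(−6)·(−2)·1 = −60 ≡ 6, so v_4 = 6^{−1} = 2 (mod 11).
  i = 5 (α = 3): (3−9)(3−10)(3−6)(3−4) = (−6)·(−7)·(−3)·(−1) = 126 ≡ 5, so v_5 = 5^{−1} = 9 (mod 11).
  v = [5, 4, 2, 2, 9].
Step 2: syndromes of r = [1, 8, 1, 3, 4] (all sums mod 11).
  S_0 = Σ v_i r_i = 5·1 + 4·8 + 2·1 + 2·3 + 9·4 = 81 ≡ 4.
  S_1 = Σ v_i α_i r_i = 5·9·1 + 4·10·8 + 2·6·1 + 2·4·3 + 9·3·4 = 509 ≡ 3.
  α_i^2 mod 11 = [4, 1, 3, 5, 9].
  S_2 = Σ v_i α_i^2 r_i = 5·4·1 + 4·1·8 + 2·3·1 + 2·5·3 + 9·9·4 = 412 ≡ 5.
  S = (4, 3, 5) ≠ 0, so r is not a codeword (an error is present).
Step 3: locate the error. For a single error e at position i, S_ℓ = v_i·e·α_i^ℓ, so α_err = S_1/S_0.
  S_0^{−1} = 4^{−1} = 3 (mod 11), so α_err = 3·3 = 9 ≡ 9 = α_1. Error position i = 1.
  Consistency check: S_2/S_1 = 5·4 = 20 ≡ 9 = α_err ✓ (single-error assumption holds).
Step 4: error magnitude e = S_0/v_1 = S_0·∏_{j≠1}(α_1 − α_j) = 4·9 = 36 ≡ 3 (mod 11).
Step 5: correct position 1: c_1 = r_1 − e = 1 − 3 ≡ 9 (mod 11). Hence c = [9, 8, 1, 3, 4].
  Check: interpolating c through the α_i gives m(x) = 7 + 10·x (degree < 2) with m(α_i) = c_i for every i, so c is indeed a codeword.


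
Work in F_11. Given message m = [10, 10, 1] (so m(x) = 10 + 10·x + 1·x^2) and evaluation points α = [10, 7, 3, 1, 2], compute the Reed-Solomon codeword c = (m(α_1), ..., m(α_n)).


c = [1, 8, 5, 10, 1]

Message polynomial: m(x) = 10 + 10·x + 1·x^2 (mod 11).
For each evaluation point α_i, compute m(α_i) mod 11:
  α_1 = 10: Horner steps 1 → 9 → 1, so m(10) = 1.
  α_2 = 7: Horner steps 1 → 6 → 8, so m(7) = 8.
  α_3 = 3: Horner steps 1 → 2 → 5, so m(3) = 5.
  α_4 = 1: Horner steps 1 → 0 → 10, so m(1) = 10.
  α_5 = 2: Horner steps 1 → 1 → 1, so m(2) = 1.
Codeword c = [1, 8, 5, 10, 1] ∈ F_11^5.


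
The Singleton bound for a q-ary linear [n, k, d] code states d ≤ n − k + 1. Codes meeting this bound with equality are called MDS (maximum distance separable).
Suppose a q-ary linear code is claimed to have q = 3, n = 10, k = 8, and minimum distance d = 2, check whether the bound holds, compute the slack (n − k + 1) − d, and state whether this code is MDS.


Singleton RHS = n − k + 1 = 3, slack = 1, bound satisfied, not MDS.

Singleton bound: d ≤ n − k + 1.
Here n = 10, k = 8, so n − k + 1 = 3.
Given d = 2, check d ≤ 3: YES.
Slack = (n − k + 1) − d = 1.
The code is NOT MDS (slack = 1 > 0).
Description: the claimed parameters are [10, 8, 2]_3; such a code would be non-MDS.


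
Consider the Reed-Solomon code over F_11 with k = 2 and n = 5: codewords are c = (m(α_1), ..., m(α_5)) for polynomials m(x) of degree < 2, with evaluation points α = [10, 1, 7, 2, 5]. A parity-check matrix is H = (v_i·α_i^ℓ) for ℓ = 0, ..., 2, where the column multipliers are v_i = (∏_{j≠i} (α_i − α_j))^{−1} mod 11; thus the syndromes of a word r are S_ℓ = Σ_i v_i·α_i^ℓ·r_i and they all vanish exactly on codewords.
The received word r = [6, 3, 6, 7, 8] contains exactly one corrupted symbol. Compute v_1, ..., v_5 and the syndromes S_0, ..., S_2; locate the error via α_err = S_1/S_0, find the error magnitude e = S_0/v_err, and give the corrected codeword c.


S = (8, 1, 7), error at position 3, error magnitude e = 1, c = [6, 3, 5, 7, 8].

Step 1: column multipliers v_i = (∏_{j≠i}(α_i − α_j))^{−1} mod 11.
  i = 1 (α = 10): (10−1)(10−7)(10−2)(10−5) = 9·3·8·5 = 1080 ≡ 2, so v_1 = 2^{−1} = 6 (mod 11).
  i = 2 (α = 1): (1−10)(1−7)(1−2)(1−5) = (−9)·(−6)·(−1)·(−4) = 216 ≡ 7, so v_2 = 7^{−1} = 8 (mod 11).
  i = 3 (α = 7): (7−10)(7−1)(7−2)(7−5) = (−3)·6·5·2 = −180 ≡ 7, so v_3 = 7^{−1} = 8 (mod 11).
  i = 4 (α = 2): (2−10)(2−1)(2−7)(2−5) = (−8)·1·(−5)·(−3) = −120 ≡ 1, so v_4 = 1^{−1} = 1 (mod 11).
  i = 5 (α = 5): (5−10)(5−1)(5−7)(5−2) = (−5)·4·(−2)·3 = 120 ≡ 10, so v_5 = 10^{−1} = 10 (mod 11).
  v = [6, 8, 8, 1, 10].
Step 2: syndromes of r = [6, 3, 6, 7, 8] (all sums mod 11).
  S_0 = Σ v_i r_i = 6·6 + 8·3 + 8·6 + 1·7 + 10·8 = 195 ≡ 8.
  S_1 = Σ v_i α_i r_i = 6·10·6 + 8·1·3 + 8·7·6 + 1·2·7 + 10·5·8 = 1134 ≡ 1.
  α_i^2 mod 11 = [1, 1, 5, 4, 3].
  S_2 = Σ v_i α_i^2 r_i = 6·1·6 + 8·1·3 + 8·5·6 + 1·4·7 + 10·3·8 = 568 ≡ 7.
  S = (8, 1, 7) ≠ 0, so r is not a codeword (an error is present).
Step 3: locate the error. For a single error e at position i, S_ℓ = v_i·e·α_i^ℓ, so α_err = S_1/S_0.
  S_0^{−1} = 8^{−1} = 7 (mod 11), so α_err = 1·7 = 7 ≡ 7 = α_3. Error position i = 3.
  Consistency check: S_2/S_1 = 7·1 = 7 ≡ 7 = α_err ✓ (single-error assumption holds).
Step 4: error magnitude e = S_0/v_3 = S_0·∏_{j≠3}(α_3 − α_j) = 8·7 = 56 ≡ 1 (mod 11).
Step 5: correct position 3: c_3 = r_3 − e = 6 − 1 ≡ 5 (mod 11). Hence c = [6, 3, 5, 7, 8].
  Check: interpolating c through the α_i gives m(x) = 10 + 4·x (degree < 2) with m(α_i) = c_i for every i, so c is indeed a codeword.


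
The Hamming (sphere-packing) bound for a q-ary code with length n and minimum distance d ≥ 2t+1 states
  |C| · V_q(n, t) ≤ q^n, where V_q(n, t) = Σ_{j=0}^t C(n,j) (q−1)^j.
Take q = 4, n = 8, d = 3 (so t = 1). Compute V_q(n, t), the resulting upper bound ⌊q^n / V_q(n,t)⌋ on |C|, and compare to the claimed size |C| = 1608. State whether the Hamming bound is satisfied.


V_q(n, t) = 25, q^n = 65536, Hamming bound = 2621, |C| = 1608 ≤ bound (satisfied).

Step 1: Compute V_q(n, t) = Σ_{j=0}^1 C(n, j) (q−1)^j.
  j = 0: C(8,0)·(3)^0 = 1·1 = 1.
  j = 1: C(8,1)·(3)^1 = 8·3 = 24.
  V_q(n, t) = 1 + 24 = 25.
Step 2: q^n = 4^8 = 65536.
Step 3: Hamming bound ⌊q^n / V_q(n,t)⌋ = ⌊65536/25⌋ = 2621.
Step 4: Compare |C| = 1608 to 2621: satisfied.
The claimed |C| lies below the Hamming bound.


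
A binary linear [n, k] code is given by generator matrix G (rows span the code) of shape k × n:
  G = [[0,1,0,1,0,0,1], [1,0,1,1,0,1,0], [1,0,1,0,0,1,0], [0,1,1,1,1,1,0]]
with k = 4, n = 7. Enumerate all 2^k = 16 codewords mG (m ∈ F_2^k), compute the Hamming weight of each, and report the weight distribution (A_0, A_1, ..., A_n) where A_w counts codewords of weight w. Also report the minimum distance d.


Weight distribution: A_0 = 1, A_1 = 1, A_2 = 1, A_3 = 4, A_4 = 5, A_5 = 3, A_6 = 1. Minimum distance d = 1.

Enumerate all 2^4 = 16 messages m ∈ F_2^4.
For each, compute codeword c = mG in F_2^7, then tally its weight.
  m = 0000 → c = 0000000, weight = 0.
  m = 1000 → c = 0101001, weight = 3.
  m = 0100 → c = 1011010, weight = 4.
  m = 1100 → c = 1110011, weight = 5.
  m = 0010 → c = 1010010, weight = 3.
  m = 1010 → c = 1111011, weight = 6.
  m = 0110 → c = 0001000, weight = 1.
  m = 1110 → c = 0100001, weight = 2.
  m = 0001 → c = 0111110, weight = 5.
  m = 1001 → c = 0010111, weight = 4.
  m = 0101 → c = 1100100, weight = 3.
  m = 1101 → c = 1001101, weight = 4.
  m = 0011 → c = 1101100, weight = 4.
  m = 1011 → c = 1000101, weight = 3.
  m = 0111 → c = 0110110, weight = 4.
  m = 1111 → c = 0011111, weight = 5.
Tally weights:
  weight 0: 1 codewords.
  weight 1: 1 codewords.
  weight 2: 1 codewords.
  weight 3: 4 codewords.
  weight 4: 5 codewords.
  weight 5: 3 codewords.
  weight 6: 1 codewords.
Minimum distance d = smallest w > 0 with A_w > 0 = 1.
Sanity: Σ A_w = 16 = 2^4 = 16 ✓.


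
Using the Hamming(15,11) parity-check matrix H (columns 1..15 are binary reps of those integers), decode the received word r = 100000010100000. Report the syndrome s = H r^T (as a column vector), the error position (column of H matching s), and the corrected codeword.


s = (0, 0, 1, 1)^T, error position = 3, corrected codeword c = 101000010100000

Compute s = H r^T mod 2 one row at a time:
  s_1 = 1 + 0 + 1 + 0 + 0 + 0 + 0 + 0 = 2 ≡ 0 (mod 2).
  s_2 = 0 + 0 + 0 + 0 + 0 + 0 + 0 + 0 = 0 ≡ 0 (mod 2).
  s_3 = 0 + 0 + 0 + 0 + 1 + 0 + 0 + 0 = 1 ≡ 1 (mod 2).
  s_4 = 1 + 0 + 0 + 0 + 0 + 0 + 0 + 0 = 1 ≡ 1 (mod 2).
s = (0, 0, 1, 1)^T — this equals column 3 of H (binary 0011), so error is at position 3.
Correct: flip bit 3 of r = 100000010100000 to get c = 101000010100000.


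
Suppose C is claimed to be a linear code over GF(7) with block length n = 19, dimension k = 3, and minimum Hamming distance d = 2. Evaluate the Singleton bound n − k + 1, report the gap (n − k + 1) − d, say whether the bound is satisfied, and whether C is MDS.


Singleton RHS = n − k + 1 = 17, slack = 15, bound satisfied, not MDS.

Singleton bound: d ≤ n − k + 1.
Here n = 19, k = 3, so n − k + 1 = 17.
Given d = 2, check d ≤ 17: YES.
Slack = (n − k + 1) − d = 15.
The code is NOT MDS (slack = 15 > 0).
Description: the claimed parameters are [19, 3, 2]_7; such a code would be non-MDS.


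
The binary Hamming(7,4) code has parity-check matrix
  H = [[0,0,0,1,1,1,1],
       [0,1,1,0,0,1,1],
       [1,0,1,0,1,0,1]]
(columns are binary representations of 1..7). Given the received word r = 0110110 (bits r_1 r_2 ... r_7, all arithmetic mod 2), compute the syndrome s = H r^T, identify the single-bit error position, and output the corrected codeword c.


s = (0, 1, 0)^T, error position = 2, corrected codeword c = 0010110

Compute s = H r^T mod 2 one row at a time:
  s_1 = 0 + 1 + 1 + 0 = 2 ≡ 0 (mod 2).
  s_2 = 1 + 1 + 1 + 0 = 3 ≡ 1 (mod 2).
  s_3 = 0 + 1 + 1 + 0 = 2 ≡ 0 (mod 2).
s = (0, 1, 0)^T — this equals column 2 of H (binary 010), so error is at position 2.
Correct: flip bit 2 of r = 0110110 to get c = 0010110.


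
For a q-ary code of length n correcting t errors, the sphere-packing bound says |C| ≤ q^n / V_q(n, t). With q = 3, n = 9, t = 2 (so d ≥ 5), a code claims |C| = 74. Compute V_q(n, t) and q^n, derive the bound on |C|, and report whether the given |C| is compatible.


V_q(n, t) = 163, q^n = 19683, Hamming bound = 120, |C| = 74 ≤ bound (satisfied).

Step 1: Compute V_q(n, t) = Σ_{j=0}^2 C(n, j) (q−1)^j.
  j = 0: C(9,0)·(2)^0 = 1·1 = 1.
  j = 1: C(9,1)·(2)^1 = 9·2 = 18.
  j = 2: C(9,2)·(2)^2 = 36·4 = 144.
  V_q(n, t) = 1 + 18 + 144 = 163.
Step 2: q^n = 3^9 = 19683.
Step 3: Hamming bound ⌊q^n / V_q(n,t)⌋ = ⌊19683/163⌋ = 120.
Step 4: Compare |C| = 74 to 120: satisfied.
The claimed |C| lies below the Hamming bound.


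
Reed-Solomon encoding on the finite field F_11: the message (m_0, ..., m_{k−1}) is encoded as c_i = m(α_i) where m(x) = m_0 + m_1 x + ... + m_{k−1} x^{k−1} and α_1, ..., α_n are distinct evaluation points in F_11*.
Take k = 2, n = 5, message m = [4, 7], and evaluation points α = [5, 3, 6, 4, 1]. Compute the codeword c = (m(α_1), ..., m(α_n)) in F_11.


c = [6, 3, 2, 10, 0]

Message polynomial: m(x) = 4 + 7·x (mod 11).
For each evaluation point α_i, compute m(α_i) mod 11:
  α_1 = 5: Horner steps 7 → 6, so m(5) = 6.
  α_2 = 3: Horner steps 7 → 3, so m(3) = 3.
  α_3 = 6: Horner steps 7 → 2, so m(6) = 2.
  α_4 = 4: Horner steps 7 → 10, so m(4) = 10.
  α_5 = 1: Horner steps 7 → 0, so m(1) = 0.
Codeword c = [6, 3, 2, 10, 0] ∈ F_11^5.


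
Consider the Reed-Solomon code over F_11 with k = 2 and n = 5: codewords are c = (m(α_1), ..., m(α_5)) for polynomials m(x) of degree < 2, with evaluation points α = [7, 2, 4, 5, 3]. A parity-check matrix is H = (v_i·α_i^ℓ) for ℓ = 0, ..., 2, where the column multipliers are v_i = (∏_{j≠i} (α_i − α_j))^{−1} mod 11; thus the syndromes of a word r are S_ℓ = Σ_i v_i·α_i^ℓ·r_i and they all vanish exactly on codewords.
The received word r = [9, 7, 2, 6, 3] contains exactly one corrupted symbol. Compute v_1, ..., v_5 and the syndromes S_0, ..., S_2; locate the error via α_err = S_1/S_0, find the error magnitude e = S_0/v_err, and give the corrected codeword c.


S = (6, 2, 8), error at position 3, error magnitude e = 3, c = [9, 7, 10, 6, 3].

Step 1: column multipliers v_i = (∏_{j≠i}(α_i − α_j))^{−1} mod 11.
  i = 1 (α = 7): (7−2)(7−4)(7−5)(7−3) = 5·3·2·4 = 120 ≡ 10, so v_1 = 10^{−1} = 10 (mod 11).
  i = 2 (α = 2): (2−7)(2−4)(2−5)(2−3) = (−5)·(−2)·(−3)·(−1) = 30 ≡ 8, so v_2 = 8^{−1} = 7 (mod 11).
  i = 3 (α = 4): (4−7)(4−2)(4−5)(4−3) = (−3)·2·(−1)·1 = 6 ≡ 6, so v_3 = 6^{−1} = 2 (mod 11).
  i = 4 (α = 5): (5−7)(5−2)(5−4)(5−3) = (−2)·3·1·2 = −12 ≡ 10, so v_4 = 10^{−1} = 10 (mod 11).
  i = 5 (α = 3): (3−7)(3−2)(3−4)(3−5) = (−4)·1·(−1)·(−2) = −8 ≡ 3, so v_5 = 3^{−1} = 4 (mod 11).
  v = [10, 7, 2, 10, 4].
Step 2: syndromes of r = [9, 7, 2, 6, 3] (all sums mod 11).
  S_0 = Σ v_i r_i = 10·9 + 7·7 + 2·2 + 10·6 + 4·3 = 215 ≡ 6.
  S_1 = Σ v_i α_i r_i = 10·7·9 + 7·2·7 + 2·4·2 + 10·5·6 + 4·3·3 = 1080 ≡ 2.
  α_i^2 mod 11 = [5, 4, 5, 3, 9].
  S_2 = Σ v_i α_i^2 r_i = 10·5·9 + 7·4·7 + 2·5·2 + 10·3·6 + 4·9·3 = 954 ≡ 8.
  S = (6, 2, 8) ≠ 0, so r is not a codeword (an error is present).
Step 3: locate the error. For a single error e at position i, S_ℓ = v_i·e·α_i^ℓ, so α_err = S_1/S_0.
  S_0^{−1} = 6^{−1} = 2 (mod 11), so α_err = 2·2 = 4 ≡ 4 = α_3. Error position i = 3.
  Consistency check: S_2/S_1 = 8·6 = 48 ≡ 4 = α_err ✓ (single-error assumption holds).
Step 4: error magnitude e = S_0/v_3 = S_0·∏_{j≠3}(α_3 − α_j) = 6·6 = 36 ≡ 3 (mod 11).
Step 5: correct position 3: c_3 = r_3 − e = 2 − 3 ≡ 10 (mod 11). Hence c = [9, 7, 10, 6, 3].
  Check: interpolating c through the α_i gives m(x) = 4 + 7·x (degree < 2) with m(α_i) = c_i for every i, so c is indeed a codeword.


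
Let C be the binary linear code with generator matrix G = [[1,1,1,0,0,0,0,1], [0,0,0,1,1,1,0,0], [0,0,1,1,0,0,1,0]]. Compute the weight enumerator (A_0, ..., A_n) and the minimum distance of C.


Weight distribution: A_0 = 1, A_3 = 2, A_4 = 2, A_5 = 1, A_6 = 1, A_7 = 1. Minimum distance d = 3.

Enumerate all 2^3 = 8 messages m ∈ F_2^3.
For each, compute codeword c = mG in F_2^8, then tally its weight.
  m = 000 → c = 00000000, weight = 0.
  m = 100 → c = 11100001, weight = 4.
  m = 010 → c = 00011100, weight = 3.
  m = 110 → c = 11111101, weight = 7.
  m = 001 → c = 00110010, weight = 3.
  m = 101 → c = 11010011, weight = 5.
  m = 011 → c = 00101110, weight = 4.
  m = 111 → c = 11001111, weight = 6.
Tally weights:
  weight 0: 1 codewords.
  weight 3: 2 codewords.
  weight 4: 2 codewords.
  weight 5: 1 codewords.
  weight 6: 1 codewords.
  weight 7: 1 codewords.
Minimum distance d = smallest w > 0 with A_w > 0 = 3.
Sanity: Σ A_w = 8 = 2^3 = 8 ✓.
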